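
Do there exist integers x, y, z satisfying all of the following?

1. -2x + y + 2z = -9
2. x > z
Yes

Take x = 0, y = -7, z = -1. Substituting into each constraint:
  (1) -2(0) + (-7) + 2(-1) = -9 ✓
  (2) 0 > -1 ✓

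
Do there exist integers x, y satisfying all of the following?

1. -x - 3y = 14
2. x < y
Yes

Take x = -5, y = -3. Substituting into each constraint:
  (1) 5 - 3(-3) = 14 ✓
  (2) -5 < -3 ✓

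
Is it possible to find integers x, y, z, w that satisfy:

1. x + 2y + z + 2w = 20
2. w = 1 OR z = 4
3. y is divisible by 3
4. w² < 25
Yes

Take x = 16, y = 0, z = 4, w = 0. Substituting into each constraint:
  (1) 16 + 2(0) + 4 + 2(0) = 20 ✓
  (2) z = 4, target 4 ✓ (second branch holds)
  (3) 0 = 3 × 0, remainder 0 ✓
  (4) w² = (0)² = 0, and 0 < 25 ✓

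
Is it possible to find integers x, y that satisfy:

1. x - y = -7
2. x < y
Yes

Take x = 0, y = 7. Substituting into each constraint:
  (1) 0 + (-7) = -7 ✓
  (2) 0 < 7 ✓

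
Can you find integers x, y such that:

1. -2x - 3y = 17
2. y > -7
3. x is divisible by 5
Yes

Take x = -10, y = 1. Substituting into each constraint:
  (1) -2(-10) - 3(1) = 17 ✓
  (2) 1 > -7 ✓
  (3) -10 = 5 × -2, remainder 0 ✓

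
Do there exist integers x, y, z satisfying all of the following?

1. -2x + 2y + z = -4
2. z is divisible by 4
Yes

Take x = 0, y = -2, z = 0. Substituting into each constraint:
  (1) -2(0) + 2(-2) + 0 = -4 ✓
  (2) 0 = 4 × 0, remainder 0 ✓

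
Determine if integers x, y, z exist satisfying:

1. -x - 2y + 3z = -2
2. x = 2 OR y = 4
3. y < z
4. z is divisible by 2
Yes

Take x = 2, y = -3, z = -2. Substituting into each constraint:
  (1) (-2) - 2(-3) + 3(-2) = -2 ✓
  (2) x = 2, target 2 ✓ (first branch holds)
  (3) -3 < -2 ✓
  (4) -2 = 2 × -1, remainder 0 ✓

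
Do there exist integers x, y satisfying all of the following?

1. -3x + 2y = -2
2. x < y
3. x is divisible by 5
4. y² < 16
No

A contradictory subset is {-3x + 2y = -2, x < y, y² < 16}. No integer assignment can satisfy these jointly:

  - -3x + 2y = -2: is a linear equation tying the variables together
  - x < y: bounds one variable relative to another variable
  - y² < 16: restricts y to |y| ≤ 3

The bounds confine y to {-3, -2, -1, 0, 1, 2, 3}. For each value, substitute into the equation:
  • y = -3: the equation gives -3x = 4, so x would not be an integer.
  • y = -2: the equation gives -3x = 2, so x would not be an integer.
  • y = -1: the equation forces x = 0, but y > x fails since -1 ≤ 0.
  • y = 0: the equation gives -3x = -2, so x would not be an integer.
  • y = 1: the equation gives -3x = -4, so x would not be an integer.
  • y = 2: the equation forces x = 2, but y > x fails since 2 ≤ 2.
  • y = 3: the equation gives -3x = -8, so x would not be an integer.
Every case fails, so no integer solution exists.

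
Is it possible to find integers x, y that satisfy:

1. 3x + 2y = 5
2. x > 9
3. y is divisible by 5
Yes

Take x = 15, y = -20. Substituting into each constraint:
  (1) 3(15) + 2(-20) = 5 ✓
  (2) 15 > 9 ✓
  (3) -20 = 5 × -4, remainder 0 ✓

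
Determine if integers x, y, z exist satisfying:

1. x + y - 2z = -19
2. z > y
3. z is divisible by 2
Yes

Take x = -18, y = -1, z = 0. Substituting into each constraint:
  (1) (-18) + (-1) - 2(0) = -19 ✓
  (2) 0 > -1 ✓
  (3) 0 = 2 × 0, remainder 0 ✓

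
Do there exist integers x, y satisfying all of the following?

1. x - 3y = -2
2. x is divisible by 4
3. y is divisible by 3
Yes

Take x = 16, y = 6. Substituting into each constraint:
  (1) 16 - 3(6) = -2 ✓
  (2) 16 = 4 × 4, remainder 0 ✓
  (3) 6 = 3 × 2, remainder 0 ✓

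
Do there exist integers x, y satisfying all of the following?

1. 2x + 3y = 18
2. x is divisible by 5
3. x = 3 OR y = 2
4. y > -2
No

A contradictory subset is {2x + 3y = 18, x is divisible by 5, x = 3 OR y = 2}. No integer assignment can satisfy these jointly:

  - 2x + 3y = 18: is a linear equation tying the variables together
  - x is divisible by 5: restricts x to multiples of 5
  - x = 3 OR y = 2: forces a choice: either x = 3 or y = 2

Split on the disjunction (x = 3 OR y = 2):
  • If x = 3: this contradicts the divisibility constraint — 3 is not a multiple of 5.
  • If y = 2: with y = 2, writing x = 5x', every remaining term of the linear equation is divisible by 10, so the left side is ≡ 0 (mod 10); but the right side 12 ≡ 2 (mod 10). No integers can satisfy it.
Both branches are infeasible, so the system has no integer solution.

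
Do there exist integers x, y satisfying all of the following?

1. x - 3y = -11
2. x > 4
Yes

Take x = 7, y = 6. Substituting into each constraint:
  (1) 7 - 3(6) = -11 ✓
  (2) 7 > 4 ✓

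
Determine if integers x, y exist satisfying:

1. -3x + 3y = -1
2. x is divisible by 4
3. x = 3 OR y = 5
No

Even the single constraint (-3x + 3y = -1) is infeasible over the integers.

  - -3x + 3y = -1: every term on the left is divisible by 3, so the LHS ≡ 0 (mod 3), but the RHS -1 is not — no integer solution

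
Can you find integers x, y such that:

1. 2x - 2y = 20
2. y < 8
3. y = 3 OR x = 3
Yes

Take x = 3, y = -7. Substituting into each constraint:
  (1) 2(3) - 2(-7) = 20 ✓
  (2) -7 < 8 ✓
  (3) x = 3, target 3 ✓ (second branch holds)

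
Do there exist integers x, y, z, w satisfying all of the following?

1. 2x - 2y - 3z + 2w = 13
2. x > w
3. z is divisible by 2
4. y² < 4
No

A contradictory subset is {2x - 2y - 3z + 2w = 13, z is divisible by 2}. No integer assignment can satisfy these jointly:

  - 2x - 2y - 3z + 2w = 13: is a linear equation tying the variables together
  - z is divisible by 2: restricts z to multiples of 2

Modular obstruction: writing z = 2z', every remaining term of the linear equation is divisible by 2, so the left side is ≡ 0 (mod 2); but the right side 13 ≡ 1 (mod 2). No integers can satisfy it.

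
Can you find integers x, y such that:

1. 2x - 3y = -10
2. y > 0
Yes

Take x = 1, y = 4. Substituting into each constraint:
  (1) 2(1) - 3(4) = -10 ✓
  (2) 4 > 0 ✓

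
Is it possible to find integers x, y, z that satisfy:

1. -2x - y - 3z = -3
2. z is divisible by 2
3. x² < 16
Yes

Take x = 0, y = 3, z = 0. Substituting into each constraint:
  (1) -2(0) + (-3) - 3(0) = -3 ✓
  (2) 0 = 2 × 0, remainder 0 ✓
  (3) x² = (0)² = 0, and 0 < 16 ✓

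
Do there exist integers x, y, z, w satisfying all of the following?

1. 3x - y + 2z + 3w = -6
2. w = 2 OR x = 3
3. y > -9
Yes

Take x = 3, y = -1, z = -8, w = 0. Substituting into each constraint:
  (1) 3(3) + 1 + 2(-8) + 3(0) = -6 ✓
  (2) x = 3, target 3 ✓ (second branch holds)
  (3) -1 > -9 ✓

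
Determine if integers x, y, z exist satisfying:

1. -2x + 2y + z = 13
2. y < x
Yes

Take x = 0, y = -1, z = 15. Substituting into each constraint:
  (1) -2(0) + 2(-1) + 15 = 13 ✓
  (2) -1 < 0 ✓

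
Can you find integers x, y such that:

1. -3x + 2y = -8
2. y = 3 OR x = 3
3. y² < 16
No

A contradictory subset is {-3x + 2y = -8, y = 3 OR x = 3}. No integer assignment can satisfy these jointly:

  - -3x + 2y = -8: is a linear equation tying the variables together
  - y = 3 OR x = 3: forces a choice: either y = 3 or x = 3

Split on the disjunction (y = 3 OR x = 3):
  • If y = 3: with y = 3, every remaining term of the linear equation is divisible by 3, so the left side is ≡ 0 (mod 3); but the right side -14 ≡ 1 (mod 3). No integers can satisfy it.
  • If x = 3: with x = 3, every remaining term of the linear equation is divisible by 2, so the left side is ≡ 0 (mod 2); but the right side 1 ≡ 1 (mod 2). No integers can satisfy it.
Both branches are infeasible, so the system has no integer solution.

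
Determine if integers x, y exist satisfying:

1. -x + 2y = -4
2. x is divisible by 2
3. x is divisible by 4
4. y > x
Yes

Take x = -8, y = -6. Substituting into each constraint:
  (1) 8 + 2(-6) = -4 ✓
  (2) -8 = 2 × -4, remainder 0 ✓
  (3) -8 = 4 × -2, remainder 0 ✓
  (4) -6 > -8 ✓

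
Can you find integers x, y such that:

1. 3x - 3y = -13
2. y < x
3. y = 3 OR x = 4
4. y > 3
No

Even the single constraint (3x - 3y = -13) is infeasible over the integers.

  - 3x - 3y = -13: every term on the left is divisible by 3, so the LHS ≡ 0 (mod 3), but the RHS -13 is not — no integer solution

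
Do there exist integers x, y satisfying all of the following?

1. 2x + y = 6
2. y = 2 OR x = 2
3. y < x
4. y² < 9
No

A contradictory subset is {2x + y = 6, y = 2 OR x = 2, y < x}. No integer assignment can satisfy these jointly:

  - 2x + y = 6: is a linear equation tying the variables together
  - y = 2 OR x = 2: forces a choice: either y = 2 or x = 2
  - y < x: bounds one variable relative to another variable

Split on the disjunction (y = 2 OR x = 2):
  • If y = 2: the equation forces x = 2, giving (y, x) = (2, 2), which violates x > y.
  • If x = 2: the equation forces y = 2, giving (x, y) = (2, 2), which violates x > y.
Both branches are infeasible, so the system has no integer solution.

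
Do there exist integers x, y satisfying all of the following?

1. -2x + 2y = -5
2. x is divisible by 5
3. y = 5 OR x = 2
No

Even the single constraint (-2x + 2y = -5) is infeasible over the integers.

  - -2x + 2y = -5: every term on the left is divisible by 2, so the LHS ≡ 0 (mod 2), but the RHS -5 is not — no integer solution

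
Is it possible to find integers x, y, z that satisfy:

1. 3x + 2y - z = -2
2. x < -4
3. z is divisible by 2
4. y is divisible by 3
Yes

Take x = -6, y = 6, z = -4. Substituting into each constraint:
  (1) 3(-6) + 2(6) + 4 = -2 ✓
  (2) -6 < -4 ✓
  (3) -4 = 2 × -2, remainder 0 ✓
  (4) 6 = 3 × 2, remainder 0 ✓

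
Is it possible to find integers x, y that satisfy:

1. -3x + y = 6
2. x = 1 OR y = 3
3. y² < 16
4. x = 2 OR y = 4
No

The full constraint system is jointly infeasible over the integers. Each constraint and what it forces:

  - -3x + y = 6: is a linear equation tying the variables together
  - x = 1 OR y = 3: forces a choice: either x = 1 or y = 3
  - y² < 16: restricts y to |y| ≤ 3
  - x = 2 OR y = 4: forces a choice: either x = 2 or y = 4

The bounds confine y to {-3, -2, -1, 0, 1, 2, 3}. For each value, substitute into the equation:
  • y = -3: the equation forces x = -3, but neither branch of (x = 1 OR y = 3) holds.
  • y = -2: the equation gives -3x = 8, so x would not be an integer.
  • y = -1: the equation gives -3x = 7, so x would not be an integer.
  • y = 0: the equation forces x = -2, but neither branch of (x = 1 OR y = 3) holds.
  • y = 1: the equation gives -3x = 5, so x would not be an integer.
  • y = 2: the equation gives -3x = 4, so x would not be an integer.
  • y = 3: the equation forces x = -1, but neither branch of (x = 2 OR y = 4) holds.
Every case fails, so no integer solution exists.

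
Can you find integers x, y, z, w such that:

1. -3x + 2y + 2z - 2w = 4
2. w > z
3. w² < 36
Yes

Take x = 0, y = 3, z = 0, w = 1. Substituting into each constraint:
  (1) -3(0) + 2(3) + 2(0) - 2(1) = 4 ✓
  (2) 1 > 0 ✓
  (3) w² = (1)² = 1, and 1 < 36 ✓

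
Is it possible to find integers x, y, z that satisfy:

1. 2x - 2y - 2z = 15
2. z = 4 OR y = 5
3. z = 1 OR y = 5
No

Even the single constraint (2x - 2y - 2z = 15) is infeasible over the integers.

  - 2x - 2y - 2z = 15: every term on the left is divisible by 2, so the LHS ≡ 0 (mod 2), but the RHS 15 is not — no integer solution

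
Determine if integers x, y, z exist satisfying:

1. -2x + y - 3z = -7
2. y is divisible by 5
Yes

Take x = 2, y = 0, z = 1. Substituting into each constraint:
  (1) -2(2) + 0 - 3(1) = -7 ✓
  (2) 0 = 5 × 0, remainder 0 ✓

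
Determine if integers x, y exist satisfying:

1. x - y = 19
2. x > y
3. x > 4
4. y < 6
Yes

Take x = 19, y = 0. Substituting into each constraint:
  (1) 19 + 0 = 19 ✓
  (2) 19 > 0 ✓
  (3) 19 > 4 ✓
  (4) 0 < 6 ✓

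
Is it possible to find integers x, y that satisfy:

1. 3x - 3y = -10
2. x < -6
No

Even the single constraint (3x - 3y = -10) is infeasible over the integers.

  - 3x - 3y = -10: every term on the left is divisible by 3, so the LHS ≡ 0 (mod 3), but the RHS -10 is not — no integer solution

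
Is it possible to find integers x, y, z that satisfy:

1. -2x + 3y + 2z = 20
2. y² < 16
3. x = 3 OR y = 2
Yes

Take x = 3, y = 0, z = 13. Substituting into each constraint:
  (1) -2(3) + 3(0) + 2(13) = 20 ✓
  (2) y² = (0)² = 0, and 0 < 16 ✓
  (3) x = 3, target 3 ✓ (first branch holds)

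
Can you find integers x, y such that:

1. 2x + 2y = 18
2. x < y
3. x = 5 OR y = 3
No

The full constraint system is jointly infeasible over the integers. Each constraint and what it forces:

  - 2x + 2y = 18: is a linear equation tying the variables together
  - x < y: bounds one variable relative to another variable
  - x = 5 OR y = 3: forces a choice: either x = 5 or y = 3

Split on the disjunction (x = 5 OR y = 3):
  • If x = 5: the equation forces y = 4, giving (x, y) = (5, 4), which violates y > x.
  • If y = 3: the equation forces x = 6, giving (y, x) = (3, 6), which violates y > x.
Both branches are infeasible, so the system has no integer solution.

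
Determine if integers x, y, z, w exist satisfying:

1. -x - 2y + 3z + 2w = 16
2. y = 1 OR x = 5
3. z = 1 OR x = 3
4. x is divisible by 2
No

A contradictory subset is {-x - 2y + 3z + 2w = 16, z = 1 OR x = 3, x is divisible by 2}. No integer assignment can satisfy these jointly:

  - -x - 2y + 3z + 2w = 16: is a linear equation tying the variables together
  - z = 1 OR x = 3: forces a choice: either z = 1 or x = 3
  - x is divisible by 2: restricts x to multiples of 2

Split on the disjunction (z = 1 OR x = 3):
  • If z = 1: with z = 1, writing x = 2x', every remaining term of the linear equation is divisible by 2, so the left side is ≡ 0 (mod 2); but the right side 13 ≡ 1 (mod 2). No integers can satisfy it.
  • If x = 3: this contradicts the divisibility constraint — 3 is not a multiple of 2.
Both branches are infeasible, so the system has no integer solution.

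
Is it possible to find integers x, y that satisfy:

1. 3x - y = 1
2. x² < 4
Yes

Take x = 1, y = 2. Substituting into each constraint:
  (1) 3(1) + (-2) = 1 ✓
  (2) x² = (1)² = 1, and 1 < 4 ✓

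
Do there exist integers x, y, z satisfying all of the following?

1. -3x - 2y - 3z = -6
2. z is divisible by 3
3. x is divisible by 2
Yes

Take x = 0, y = 3, z = 0. Substituting into each constraint:
  (1) -3(0) - 2(3) - 3(0) = -6 ✓
  (2) 0 = 3 × 0, remainder 0 ✓
  (3) 0 = 2 × 0, remainder 0 ✓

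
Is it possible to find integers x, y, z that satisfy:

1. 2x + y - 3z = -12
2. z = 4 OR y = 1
Yes

Take x = 1, y = 1, z = 5. Substituting into each constraint:
  (1) 2(1) + 1 - 3(5) = -12 ✓
  (2) y = 1, target 1 ✓ (second branch holds)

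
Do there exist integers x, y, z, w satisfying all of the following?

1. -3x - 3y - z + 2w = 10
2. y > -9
Yes

Take x = 0, y = 0, z = -10, w = 0. Substituting into each constraint:
  (1) -3(0) - 3(0) + 10 + 2(0) = 10 ✓
  (2) 0 > -9 ✓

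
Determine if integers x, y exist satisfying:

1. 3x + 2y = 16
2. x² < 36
Yes

Take x = 0, y = 8. Substituting into each constraint:
  (1) 3(0) + 2(8) = 16 ✓
  (2) x² = (0)² = 0, and 0 < 36 ✓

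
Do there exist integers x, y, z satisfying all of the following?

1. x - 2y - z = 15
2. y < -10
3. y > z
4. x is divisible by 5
Yes

Take x = -25, y = -13, z = -14. Substituting into each constraint:
  (1) (-25) - 2(-13) + 14 = 15 ✓
  (2) -13 < -10 ✓
  (3) -13 > -14 ✓
  (4) -25 = 5 × -5, remainder 0 ✓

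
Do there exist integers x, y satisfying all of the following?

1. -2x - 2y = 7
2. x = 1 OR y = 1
No

Even the single constraint (-2x - 2y = 7) is infeasible over the integers.

  - -2x - 2y = 7: every term on the left is divisible by 2, so the LHS ≡ 0 (mod 2), but the RHS 7 is not — no integer solution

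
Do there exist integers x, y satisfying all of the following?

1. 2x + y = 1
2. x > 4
Yes

Take x = 5, y = -9. Substituting into each constraint:
  (1) 2(5) + (-9) = 1 ✓
  (2) 5 > 4 ✓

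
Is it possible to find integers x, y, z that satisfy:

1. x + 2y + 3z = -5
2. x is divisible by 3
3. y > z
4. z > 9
Yes

Take x = -57, y = 11, z = 10. Substituting into each constraint:
  (1) (-57) + 2(11) + 3(10) = -5 ✓
  (2) -57 = 3 × -19, remainder 0 ✓
  (3) 11 > 10 ✓
  (4) 10 > 9 ✓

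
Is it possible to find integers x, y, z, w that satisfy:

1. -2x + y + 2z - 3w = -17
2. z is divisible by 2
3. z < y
Yes

Take x = 9, y = 1, z = 0, w = 0. Substituting into each constraint:
  (1) -2(9) + 1 + 2(0) - 3(0) = -17 ✓
  (2) 0 = 2 × 0, remainder 0 ✓
  (3) 0 < 1 ✓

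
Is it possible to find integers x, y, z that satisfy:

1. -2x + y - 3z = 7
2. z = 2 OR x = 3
Yes

Take x = 4, y = 21, z = 2. Substituting into each constraint:
  (1) -2(4) + 21 - 3(2) = 7 ✓
  (2) z = 2, target 2 ✓ (first branch holds)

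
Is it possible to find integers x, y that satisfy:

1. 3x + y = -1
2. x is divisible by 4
Yes

Take x = 0, y = -1. Substituting into each constraint:
  (1) 3(0) + (-1) = -1 ✓
  (2) 0 = 4 × 0, remainder 0 ✓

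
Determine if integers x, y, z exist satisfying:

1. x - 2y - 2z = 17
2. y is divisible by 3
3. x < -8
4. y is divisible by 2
Yes

Take x = -9, y = 0, z = -13. Substituting into each constraint:
  (1) (-9) - 2(0) - 2(-13) = 17 ✓
  (2) 0 = 3 × 0, remainder 0 ✓
  (3) -9 < -8 ✓
  (4) 0 = 2 × 0, remainder 0 ✓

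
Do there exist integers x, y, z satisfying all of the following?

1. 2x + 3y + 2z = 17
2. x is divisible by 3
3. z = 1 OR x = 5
Yes

Take x = 6, y = 1, z = 1. Substituting into each constraint:
  (1) 2(6) + 3(1) + 2(1) = 17 ✓
  (2) 6 = 3 × 2, remainder 0 ✓
  (3) z = 1, target 1 ✓ (first branch holds)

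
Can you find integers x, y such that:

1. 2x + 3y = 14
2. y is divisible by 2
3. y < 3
Yes

Take x = 7, y = 0. Substituting into each constraint:
  (1) 2(7) + 3(0) = 14 ✓
  (2) 0 = 2 × 0, remainder 0 ✓
  (3) 0 < 3 ✓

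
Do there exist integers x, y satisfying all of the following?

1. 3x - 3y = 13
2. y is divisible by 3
No

Even the single constraint (3x - 3y = 13) is infeasible over the integers.

  - 3x - 3y = 13: every term on the left is divisible by 3, so the LHS ≡ 0 (mod 3), but the RHS 13 is not — no integer solution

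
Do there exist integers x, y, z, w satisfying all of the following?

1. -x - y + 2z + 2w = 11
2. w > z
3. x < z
Yes

Take x = -1, y = -8, z = 0, w = 1. Substituting into each constraint:
  (1) 1 + 8 + 2(0) + 2(1) = 11 ✓
  (2) 1 > 0 ✓
  (3) -1 < 0 ✓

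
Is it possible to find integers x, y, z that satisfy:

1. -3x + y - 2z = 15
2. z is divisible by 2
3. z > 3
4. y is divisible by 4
Yes

Take x = -9, y = 0, z = 6. Substituting into each constraint:
  (1) -3(-9) + 0 - 2(6) = 15 ✓
  (2) 6 = 2 × 3, remainder 0 ✓
  (3) 6 > 3 ✓
  (4) 0 = 4 × 0, remainder 0 ✓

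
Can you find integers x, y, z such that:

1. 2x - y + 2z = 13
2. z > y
Yes

Take x = 5, y = 1, z = 2. Substituting into each constraint:
  (1) 2(5) + (-1) + 2(2) = 13 ✓
  (2) 2 > 1 ✓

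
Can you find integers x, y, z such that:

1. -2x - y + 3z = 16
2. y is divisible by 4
Yes

Take x = -8, y = 0, z = 0. Substituting into each constraint:
  (1) -2(-8) + 0 + 3(0) = 16 ✓
  (2) 0 = 4 × 0, remainder 0 ✓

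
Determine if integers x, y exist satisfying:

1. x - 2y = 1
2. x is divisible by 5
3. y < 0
Yes

Take x = -5, y = -3. Substituting into each constraint:
  (1) (-5) - 2(-3) = 1 ✓
  (2) -5 = 5 × -1, remainder 0 ✓
  (3) -3 < 0 ✓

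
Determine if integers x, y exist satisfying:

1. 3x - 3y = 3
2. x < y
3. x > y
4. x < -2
No

A contradictory subset is {x < y, x > y}. No integer assignment can satisfy these jointly:

  - x < y: bounds one variable relative to another variable
  - x > y: bounds one variable relative to another variable

Direct contradiction: y > x and x > y cannot both hold.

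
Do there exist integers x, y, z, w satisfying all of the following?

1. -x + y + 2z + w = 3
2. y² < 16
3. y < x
Yes

Take x = 1, y = 0, z = 0, w = 4. Substituting into each constraint:
  (1) (-1) + 0 + 2(0) + 4 = 3 ✓
  (2) y² = (0)² = 0, and 0 < 16 ✓
  (3) 0 < 1 ✓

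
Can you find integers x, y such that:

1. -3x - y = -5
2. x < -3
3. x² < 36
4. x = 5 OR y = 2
No

A contradictory subset is {-3x - y = -5, x < -3, x = 5 OR y = 2}. No integer assignment can satisfy these jointly:

  - -3x - y = -5: is a linear equation tying the variables together
  - x < -3: bounds one variable relative to a constant
  - x = 5 OR y = 2: forces a choice: either x = 5 or y = 2

Split on the disjunction (x = 5 OR y = 2):
  • If x = 5: this contradicts the bound x ≤ -4.
  • If y = 2: the equation forces x = 1, which contradicts the bound x ≤ -4.
Both branches are infeasible, so the system has no integer solution.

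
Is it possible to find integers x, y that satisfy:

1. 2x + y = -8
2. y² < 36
Yes

Take x = -4, y = 0. Substituting into each constraint:
  (1) 2(-4) + 0 = -8 ✓
  (2) y² = (0)² = 0, and 0 < 36 ✓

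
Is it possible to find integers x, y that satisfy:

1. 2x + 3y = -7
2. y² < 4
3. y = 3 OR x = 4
No

The full constraint system is jointly infeasible over the integers. Each constraint and what it forces:

  - 2x + 3y = -7: is a linear equation tying the variables together
  - y² < 4: restricts y to |y| ≤ 1
  - y = 3 OR x = 4: forces a choice: either y = 3 or x = 4

Split on the disjunction (y = 3 OR x = 4):
  • If y = 3: this contradicts y² < 4, which requires |y| ≤ 1.
  • If x = 4: the equation forces y = -5, but y² < 4 requires |y| ≤ 1.
Both branches are infeasible, so the system has no integer solution.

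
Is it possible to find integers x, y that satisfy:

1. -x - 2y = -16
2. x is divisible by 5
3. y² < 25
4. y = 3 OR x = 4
Yes

Take x = 10, y = 3. Substituting into each constraint:
  (1) (-10) - 2(3) = -16 ✓
  (2) 10 = 5 × 2, remainder 0 ✓
  (3) y² = (3)² = 9, and 9 < 25 ✓
  (4) y = 3, target 3 ✓ (first branch holds)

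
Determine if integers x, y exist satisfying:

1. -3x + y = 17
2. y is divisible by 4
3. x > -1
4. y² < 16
No

A contradictory subset is {-3x + y = 17, x > -1, y² < 16}. No integer assignment can satisfy these jointly:

  - -3x + y = 17: is a linear equation tying the variables together
  - x > -1: bounds one variable relative to a constant
  - y² < 16: restricts y to |y| ≤ 3

Range argument: with x ∈ [0, ∞], y ∈ [-3, 3], the left side of the equation is at most 3, but the right side is 17 > 3. No integer solution exists.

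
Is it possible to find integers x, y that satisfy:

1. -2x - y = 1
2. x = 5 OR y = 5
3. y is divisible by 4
No

The full constraint system is jointly infeasible over the integers. Each constraint and what it forces:

  - -2x - y = 1: is a linear equation tying the variables together
  - x = 5 OR y = 5: forces a choice: either x = 5 or y = 5
  - y is divisible by 4: restricts y to multiples of 4

Modular obstruction: writing y = 4y', every remaining term of the linear equation is divisible by 2, so the left side is ≡ 0 (mod 2); but the right side 1 ≡ 1 (mod 2). No integers can satisfy it.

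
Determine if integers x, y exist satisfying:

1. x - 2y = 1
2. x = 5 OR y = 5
Yes

Take x = 5, y = 2. Substituting into each constraint:
  (1) 5 - 2(2) = 1 ✓
  (2) x = 5, target 5 ✓ (first branch holds)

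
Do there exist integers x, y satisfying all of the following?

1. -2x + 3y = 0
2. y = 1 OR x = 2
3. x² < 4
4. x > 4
No

A contradictory subset is {-2x + 3y = 0, y = 1 OR x = 2, x > 4}. No integer assignment can satisfy these jointly:

  - -2x + 3y = 0: is a linear equation tying the variables together
  - y = 1 OR x = 2: forces a choice: either y = 1 or x = 2
  - x > 4: bounds one variable relative to a constant

Split on the disjunction (y = 1 OR x = 2):
  • If y = 1: with y = 1, every remaining term of the linear equation is divisible by 2, so the left side is ≡ 0 (mod 2); but the right side -3 ≡ 1 (mod 2). No integers can satisfy it.
  • If x = 2: this contradicts the bound x ≥ 5.
Both branches are infeasible, so the system has no integer solution.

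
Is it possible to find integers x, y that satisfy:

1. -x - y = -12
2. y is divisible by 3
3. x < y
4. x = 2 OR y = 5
No

The full constraint system is jointly infeasible over the integers. Each constraint and what it forces:

  - -x - y = -12: is a linear equation tying the variables together
  - y is divisible by 3: restricts y to multiples of 3
  - x < y: bounds one variable relative to another variable
  - x = 2 OR y = 5: forces a choice: either x = 2 or y = 5

Split on the disjunction (x = 2 OR y = 5):
  • If x = 2: with x = 2, writing y = 3y', every remaining term of the linear equation is divisible by 3, so the left side is ≡ 0 (mod 3); but the right side -10 ≡ 2 (mod 3). No integers can satisfy it.
  • If y = 5: this contradicts the divisibility constraint — 5 is not a multiple of 3.
Both branches are infeasible, so the system has no integer solution.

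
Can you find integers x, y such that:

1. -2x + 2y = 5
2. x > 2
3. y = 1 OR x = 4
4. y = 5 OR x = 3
No

Even the single constraint (-2x + 2y = 5) is infeasible over the integers.

  - -2x + 2y = 5: every term on the left is divisible by 2, so the LHS ≡ 0 (mod 2), but the RHS 5 is not — no integer solution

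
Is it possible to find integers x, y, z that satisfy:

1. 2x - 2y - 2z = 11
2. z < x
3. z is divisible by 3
No

Even the single constraint (2x - 2y - 2z = 11) is infeasible over the integers.

  - 2x - 2y - 2z = 11: every term on the left is divisible by 2, so the LHS ≡ 0 (mod 2), but the RHS 11 is not — no integer solution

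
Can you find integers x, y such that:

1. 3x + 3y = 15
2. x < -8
Yes

Take x = -9, y = 14. Substituting into each constraint:
  (1) 3(-9) + 3(14) = 15 ✓
  (2) -9 < -8 ✓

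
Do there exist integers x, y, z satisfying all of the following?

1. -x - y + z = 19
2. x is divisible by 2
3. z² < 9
Yes

Take x = 0, y = -17, z = 2. Substituting into each constraint:
  (1) 0 + 17 + 2 = 19 ✓
  (2) 0 = 2 × 0, remainder 0 ✓
  (3) z² = (2)² = 4, and 4 < 9 ✓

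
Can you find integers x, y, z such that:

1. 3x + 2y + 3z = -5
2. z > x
Yes

Take x = -1, y = -1, z = 0. Substituting into each constraint:
  (1) 3(-1) + 2(-1) + 3(0) = -5 ✓
  (2) 0 > -1 ✓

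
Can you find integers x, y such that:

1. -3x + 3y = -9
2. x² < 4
Yes

Take x = 0, y = -3. Substituting into each constraint:
  (1) -3(0) + 3(-3) = -9 ✓
  (2) x² = (0)² = 0, and 0 < 4 ✓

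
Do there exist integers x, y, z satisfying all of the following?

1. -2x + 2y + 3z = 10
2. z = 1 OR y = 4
Yes

Take x = -1, y = 4, z = 0. Substituting into each constraint:
  (1) -2(-1) + 2(4) + 3(0) = 10 ✓
  (2) y = 4, target 4 ✓ (second branch holds)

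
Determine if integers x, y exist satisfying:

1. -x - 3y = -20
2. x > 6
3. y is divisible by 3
Yes

Take x = 20, y = 0. Substituting into each constraint:
  (1) (-20) - 3(0) = -20 ✓
  (2) 20 > 6 ✓
  (3) 0 = 3 × 0, remainder 0 ✓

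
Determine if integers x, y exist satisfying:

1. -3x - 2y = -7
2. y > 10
Yes

Take x = -5, y = 11. Substituting into each constraint:
  (1) -3(-5) - 2(11) = -7 ✓
  (2) 11 > 10 ✓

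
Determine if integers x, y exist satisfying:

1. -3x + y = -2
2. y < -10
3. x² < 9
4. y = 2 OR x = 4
No

A contradictory subset is {-3x + y = -2, y < -10, y = 2 OR x = 4}. No integer assignment can satisfy these jointly:

  - -3x + y = -2: is a linear equation tying the variables together
  - y < -10: bounds one variable relative to a constant
  - y = 2 OR x = 4: forces a choice: either y = 2 or x = 4

Split on the disjunction (y = 2 OR x = 4):
  • If y = 2: this contradicts the bound y ≤ -11.
  • If x = 4: the equation forces y = 10, which contradicts the bound y ≤ -11.
Both branches are infeasible, so the system has no integer solution.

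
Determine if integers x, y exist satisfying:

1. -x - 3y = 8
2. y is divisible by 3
Yes

Take x = -8, y = 0. Substituting into each constraint:
  (1) 8 - 3(0) = 8 ✓
  (2) 0 = 3 × 0, remainder 0 ✓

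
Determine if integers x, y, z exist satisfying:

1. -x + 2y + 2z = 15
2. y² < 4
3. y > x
Yes

Take x = -1, y = 0, z = 7. Substituting into each constraint:
  (1) 1 + 2(0) + 2(7) = 15 ✓
  (2) y² = (0)² = 0, and 0 < 4 ✓
  (3) 0 > -1 ✓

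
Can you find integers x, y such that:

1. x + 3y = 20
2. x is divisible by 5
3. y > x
Yes

Take x = -10, y = 10. Substituting into each constraint:
  (1) (-10) + 3(10) = 20 ✓
  (2) -10 = 5 × -2, remainder 0 ✓
  (3) 10 > -10 ✓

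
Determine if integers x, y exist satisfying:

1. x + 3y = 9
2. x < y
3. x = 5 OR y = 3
Yes

Take x = 0, y = 3. Substituting into each constraint:
  (1) 0 + 3(3) = 9 ✓
  (2) 0 < 3 ✓
  (3) y = 3, target 3 ✓ (second branch holds)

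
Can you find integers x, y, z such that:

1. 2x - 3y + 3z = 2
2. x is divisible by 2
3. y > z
Yes

Take x = 4, y = 2, z = 0. Substituting into each constraint:
  (1) 2(4) - 3(2) + 3(0) = 2 ✓
  (2) 4 = 2 × 2, remainder 0 ✓
  (3) 2 > 0 ✓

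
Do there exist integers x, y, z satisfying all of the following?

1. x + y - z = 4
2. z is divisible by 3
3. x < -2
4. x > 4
No

A contradictory subset is {x < -2, x > 4}. No integer assignment can satisfy these jointly:

  - x < -2: bounds one variable relative to a constant
  - x > 4: bounds one variable relative to a constant

Direct contradiction: the bounds on x require x ≥ 5 and x ≤ -3 simultaneously, which is empty.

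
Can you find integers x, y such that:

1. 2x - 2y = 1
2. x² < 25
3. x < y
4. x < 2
No

Even the single constraint (2x - 2y = 1) is infeasible over the integers.

  - 2x - 2y = 1: every term on the left is divisible by 2, so the LHS ≡ 0 (mod 2), but the RHS 1 is not — no integer solution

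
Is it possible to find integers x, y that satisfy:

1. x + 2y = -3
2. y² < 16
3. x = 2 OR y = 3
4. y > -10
Yes

Take x = -9, y = 3. Substituting into each constraint:
  (1) (-9) + 2(3) = -3 ✓
  (2) y² = (3)² = 9, and 9 < 16 ✓
  (3) y = 3, target 3 ✓ (second branch holds)
  (4) 3 > -10 ✓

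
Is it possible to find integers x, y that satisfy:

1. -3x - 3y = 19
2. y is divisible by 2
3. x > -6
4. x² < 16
No

Even the single constraint (-3x - 3y = 19) is infeasible over the integers.

  - -3x - 3y = 19: every term on the left is divisible by 3, so the LHS ≡ 0 (mod 3), but the RHS 19 is not — no integer solution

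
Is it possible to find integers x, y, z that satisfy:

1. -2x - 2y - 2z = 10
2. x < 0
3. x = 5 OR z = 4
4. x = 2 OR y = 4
Yes

Take x = -13, y = 4, z = 4. Substituting into each constraint:
  (1) -2(-13) - 2(4) - 2(4) = 10 ✓
  (2) -13 < 0 ✓
  (3) z = 4, target 4 ✓ (second branch holds)
  (4) y = 4, target 4 ✓ (second branch holds)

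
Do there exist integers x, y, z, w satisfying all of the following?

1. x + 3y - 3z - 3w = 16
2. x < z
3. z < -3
Yes

Take x = -5, y = 0, z = -4, w = -3. Substituting into each constraint:
  (1) (-5) + 3(0) - 3(-4) - 3(-3) = 16 ✓
  (2) -5 < -4 ✓
  (3) -4 < -3 ✓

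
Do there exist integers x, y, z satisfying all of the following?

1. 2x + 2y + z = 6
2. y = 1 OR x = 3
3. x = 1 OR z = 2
Yes

Take x = 3, y = -1, z = 2. Substituting into each constraint:
  (1) 2(3) + 2(-1) + 2 = 6 ✓
  (2) x = 3, target 3 ✓ (second branch holds)
  (3) z = 2, target 2 ✓ (second branch holds)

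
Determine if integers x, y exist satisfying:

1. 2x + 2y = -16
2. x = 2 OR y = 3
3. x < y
Yes

Take x = -11, y = 3. Substituting into each constraint:
  (1) 2(-11) + 2(3) = -16 ✓
  (2) y = 3, target 3 ✓ (second branch holds)
  (3) -11 < 3 ✓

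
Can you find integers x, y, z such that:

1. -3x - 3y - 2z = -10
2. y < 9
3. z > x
Yes

Take x = 1, y = 1, z = 2. Substituting into each constraint:
  (1) -3(1) - 3(1) - 2(2) = -10 ✓
  (2) 1 < 9 ✓
  (3) 2 > 1 ✓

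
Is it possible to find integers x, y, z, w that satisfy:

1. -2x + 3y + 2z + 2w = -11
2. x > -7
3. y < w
Yes

Take x = 9, y = 1, z = 0, w = 2. Substituting into each constraint:
  (1) -2(9) + 3(1) + 2(0) + 2(2) = -11 ✓
  (2) 9 > -7 ✓
  (3) 1 < 2 ✓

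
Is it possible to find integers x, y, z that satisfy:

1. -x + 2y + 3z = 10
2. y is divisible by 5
Yes

Take x = -10, y = 0, z = 0. Substituting into each constraint:
  (1) 10 + 2(0) + 3(0) = 10 ✓
  (2) 0 = 5 × 0, remainder 0 ✓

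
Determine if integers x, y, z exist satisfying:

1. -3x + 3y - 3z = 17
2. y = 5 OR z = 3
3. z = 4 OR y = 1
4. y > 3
No

Even the single constraint (-3x + 3y - 3z = 17) is infeasible over the integers.

  - -3x + 3y - 3z = 17: every term on the left is divisible by 3, so the LHS ≡ 0 (mod 3), but the RHS 17 is not — no integer solution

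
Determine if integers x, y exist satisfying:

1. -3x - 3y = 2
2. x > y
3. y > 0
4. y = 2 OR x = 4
No

Even the single constraint (-3x - 3y = 2) is infeasible over the integers.

  - -3x - 3y = 2: every term on the left is divisible by 3, so the LHS ≡ 0 (mod 3), but the RHS 2 is not — no integer solution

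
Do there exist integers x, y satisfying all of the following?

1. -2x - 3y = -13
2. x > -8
Yes

Take x = 5, y = 1. Substituting into each constraint:
  (1) -2(5) - 3(1) = -13 ✓
  (2) 5 > -8 ✓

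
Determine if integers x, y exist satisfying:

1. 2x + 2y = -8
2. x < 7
Yes

Take x = 0, y = -4. Substituting into each constraint:
  (1) 2(0) + 2(-4) = -8 ✓
  (2) 0 < 7 ✓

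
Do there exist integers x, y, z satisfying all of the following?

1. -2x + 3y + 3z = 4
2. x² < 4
Yes

Take x = 1, y = 0, z = 2. Substituting into each constraint:
  (1) -2(1) + 3(0) + 3(2) = 4 ✓
  (2) x² = (1)² = 1, and 1 < 4 ✓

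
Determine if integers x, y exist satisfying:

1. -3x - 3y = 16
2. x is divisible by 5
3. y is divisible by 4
No

Even the single constraint (-3x - 3y = 16) is infeasible over the integers.

  - -3x - 3y = 16: every term on the left is divisible by 3, so the LHS ≡ 0 (mod 3), but the RHS 16 is not — no integer solution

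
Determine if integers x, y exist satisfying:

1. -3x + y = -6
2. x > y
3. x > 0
Yes

Take x = 2, y = 0. Substituting into each constraint:
  (1) -3(2) + 0 = -6 ✓
  (2) 2 > 0 ✓
  (3) 2 > 0 ✓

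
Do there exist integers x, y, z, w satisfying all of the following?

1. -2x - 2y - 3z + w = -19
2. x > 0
Yes

Take x = 10, y = 0, z = 0, w = 1. Substituting into each constraint:
  (1) -2(10) - 2(0) - 3(0) + 1 = -19 ✓
  (2) 10 > 0 ✓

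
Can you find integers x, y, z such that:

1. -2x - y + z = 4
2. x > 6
Yes

Take x = 7, y = 0, z = 18. Substituting into each constraint:
  (1) -2(7) + 0 + 18 = 4 ✓
  (2) 7 > 6 ✓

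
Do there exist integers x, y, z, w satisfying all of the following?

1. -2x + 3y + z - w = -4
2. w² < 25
Yes

Take x = 2, y = 0, z = 0, w = 0. Substituting into each constraint:
  (1) -2(2) + 3(0) + 0 + 0 = -4 ✓
  (2) w² = (0)² = 0, and 0 < 25 ✓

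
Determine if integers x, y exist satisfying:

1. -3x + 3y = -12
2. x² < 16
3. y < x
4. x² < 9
Yes

Take x = 0, y = -4. Substituting into each constraint:
  (1) -3(0) + 3(-4) = -12 ✓
  (2) x² = (0)² = 0, and 0 < 16 ✓
  (3) -4 < 0 ✓
  (4) x² = (0)² = 0, and 0 < 9 ✓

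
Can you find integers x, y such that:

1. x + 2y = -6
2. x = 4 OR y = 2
Yes

Take x = -10, y = 2. Substituting into each constraint:
  (1) (-10) + 2(2) = -6 ✓
  (2) y = 2, target 2 ✓ (second branch holds)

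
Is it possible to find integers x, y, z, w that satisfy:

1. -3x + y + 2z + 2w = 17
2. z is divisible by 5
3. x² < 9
Yes

Take x = 0, y = 17, z = 0, w = 0. Substituting into each constraint:
  (1) -3(0) + 17 + 2(0) + 2(0) = 17 ✓
  (2) 0 = 5 × 0, remainder 0 ✓
  (3) x² = (0)² = 0, and 0 < 9 ✓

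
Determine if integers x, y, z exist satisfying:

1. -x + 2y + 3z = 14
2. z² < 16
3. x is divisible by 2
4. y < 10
Yes

Take x = 0, y = 7, z = 0. Substituting into each constraint:
  (1) 0 + 2(7) + 3(0) = 14 ✓
  (2) z² = (0)² = 0, and 0 < 16 ✓
  (3) 0 = 2 × 0, remainder 0 ✓
  (4) 7 < 10 ✓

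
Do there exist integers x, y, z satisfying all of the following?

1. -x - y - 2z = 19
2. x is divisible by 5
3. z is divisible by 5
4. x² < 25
Yes

Take x = 0, y = -19, z = 0. Substituting into each constraint:
  (1) 0 + 19 - 2(0) = 19 ✓
  (2) 0 = 5 × 0, remainder 0 ✓
  (3) 0 = 5 × 0, remainder 0 ✓
  (4) x² = (0)² = 0, and 0 < 25 ✓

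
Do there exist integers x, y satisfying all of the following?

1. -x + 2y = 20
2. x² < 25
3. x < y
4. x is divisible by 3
Yes

Take x = 0, y = 10. Substituting into each constraint:
  (1) 0 + 2(10) = 20 ✓
  (2) x² = (0)² = 0, and 0 < 25 ✓
  (3) 0 < 10 ✓
  (4) 0 = 3 × 0, remainder 0 ✓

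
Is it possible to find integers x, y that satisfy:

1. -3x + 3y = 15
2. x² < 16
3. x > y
No

A contradictory subset is {-3x + 3y = 15, x > y}. No integer assignment can satisfy these jointly:

  - -3x + 3y = 15: is a linear equation tying the variables together
  - x > y: bounds one variable relative to another variable

From the equation, x − y = -5, i.e. x − y = -5; but x > y requires x − y ≥ 1. Contradiction.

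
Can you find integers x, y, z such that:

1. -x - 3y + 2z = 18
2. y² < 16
Yes

Take x = 0, y = 0, z = 9. Substituting into each constraint:
  (1) 0 - 3(0) + 2(9) = 18 ✓
  (2) y² = (0)² = 0, and 0 < 16 ✓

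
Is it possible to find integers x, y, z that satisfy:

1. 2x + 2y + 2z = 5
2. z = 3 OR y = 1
No

Even the single constraint (2x + 2y + 2z = 5) is infeasible over the integers.

  - 2x + 2y + 2z = 5: every term on the left is divisible by 2, so the LHS ≡ 0 (mod 2), but the RHS 5 is not — no integer solution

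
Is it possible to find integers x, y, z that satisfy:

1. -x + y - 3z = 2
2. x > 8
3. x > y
Yes

Take x = 10, y = 0, z = -4. Substituting into each constraint:
  (1) (-10) + 0 - 3(-4) = 2 ✓
  (2) 10 > 8 ✓
  (3) 10 > 0 ✓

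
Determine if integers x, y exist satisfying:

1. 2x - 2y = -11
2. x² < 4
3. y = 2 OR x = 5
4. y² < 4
No

Even the single constraint (2x - 2y = -11) is infeasible over the integers.

  - 2x - 2y = -11: every term on the left is divisible by 2, so the LHS ≡ 0 (mod 2), but the RHS -11 is not — no integer solution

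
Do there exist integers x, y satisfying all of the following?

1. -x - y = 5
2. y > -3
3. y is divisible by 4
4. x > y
No

A contradictory subset is {-x - y = 5, y > -3, x > y}. No integer assignment can satisfy these jointly:

  - -x - y = 5: is a linear equation tying the variables together
  - y > -3: bounds one variable relative to a constant
  - x > y: bounds one variable relative to another variable

Propagating the comparison: x > y and y ≥ -2 give x ≥ -1. Range argument: with x ∈ [-1, ∞], y ∈ [-2, ∞], the left side of the equation is at most 3, but the right side is 5 > 3. No integer solution exists.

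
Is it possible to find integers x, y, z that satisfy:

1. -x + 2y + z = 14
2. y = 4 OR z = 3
Yes

Take x = 1, y = 6, z = 3. Substituting into each constraint:
  (1) (-1) + 2(6) + 3 = 14 ✓
  (2) z = 3, target 3 ✓ (second branch holds)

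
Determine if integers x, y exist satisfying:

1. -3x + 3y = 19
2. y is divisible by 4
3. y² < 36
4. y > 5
No

Even the single constraint (-3x + 3y = 19) is infeasible over the integers.

  - -3x + 3y = 19: every term on the left is divisible by 3, so the LHS ≡ 0 (mod 3), but the RHS 19 is not — no integer solution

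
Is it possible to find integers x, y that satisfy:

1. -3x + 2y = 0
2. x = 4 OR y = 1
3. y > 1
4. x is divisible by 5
No

A contradictory subset is {x = 4 OR y = 1, y > 1, x is divisible by 5}. No integer assignment can satisfy these jointly:

  - x = 4 OR y = 1: forces a choice: either x = 4 or y = 1
  - y > 1: bounds one variable relative to a constant
  - x is divisible by 5: restricts x to multiples of 5

Split on the disjunction (x = 4 OR y = 1):
  • If x = 4: this contradicts the divisibility constraint — 4 is not a multiple of 5.
  • If y = 1: this contradicts the bound y ≥ 2.
Both branches are infeasible, so the system has no integer solution.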